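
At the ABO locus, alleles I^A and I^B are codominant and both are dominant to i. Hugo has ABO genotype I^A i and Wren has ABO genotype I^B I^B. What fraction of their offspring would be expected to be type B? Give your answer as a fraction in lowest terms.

ABO cross I^A i × I^B I^B → offspring phenotypes: 1/2 B, 1/2 AB.
So P(type B) = 1/2.

1/2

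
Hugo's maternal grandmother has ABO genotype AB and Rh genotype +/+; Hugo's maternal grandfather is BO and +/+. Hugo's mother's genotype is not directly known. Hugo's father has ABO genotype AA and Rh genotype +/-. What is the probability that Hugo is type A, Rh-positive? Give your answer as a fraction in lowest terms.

1/2

Hugo's mother's ABO genotype from AB × BO: 1/4 AB, 1/4 AO, 1/4 BB, 1/4 BO.
Crossing each possibility with the father AA and summing P(type A): 1/4·1/2 + 1/4·1 + 1/4·0 + 1/4·1/2 = 1/2.
Similarly for Rh via the mother's Rh distribution: P(Rh+) = 1.
Independent loci: 1/2 × 1 = 1/2.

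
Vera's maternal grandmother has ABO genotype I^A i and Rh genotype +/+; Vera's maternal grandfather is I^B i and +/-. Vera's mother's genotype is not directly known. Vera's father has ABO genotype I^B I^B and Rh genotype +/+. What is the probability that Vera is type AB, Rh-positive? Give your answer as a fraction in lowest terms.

Vera's mother's ABO genotype from I^A i × I^B i: 1/4 I^A I^B, 1/4 I^A i, 1/4 I^B i, 1/4 i i.
Crossing each possibility with the father I^B I^B and summing P(type AB): 1/4·1/2 + 1/4·1/2 + 1/4·0 + 1/4·0 = 1/4.
Similarly for Rh via the mother's Rh distribution: P(Rh+) = 1.
Independent loci: 1/4 × 1 = 1/4.

1/4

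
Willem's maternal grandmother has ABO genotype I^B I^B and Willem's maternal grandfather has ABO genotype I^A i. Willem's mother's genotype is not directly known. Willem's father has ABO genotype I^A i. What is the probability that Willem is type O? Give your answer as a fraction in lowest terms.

1/8

Willem's mother's ABO genotype from I^B I^B × I^A i: 1/2 I^A I^B, 1/2 I^B i.
Crossing each possibility with the father I^A i and summing P(type O): 1/2·0 + 1/2·1/4 = 1/8.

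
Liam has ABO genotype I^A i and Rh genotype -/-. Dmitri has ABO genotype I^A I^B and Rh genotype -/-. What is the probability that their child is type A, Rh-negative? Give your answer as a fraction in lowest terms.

ABO cross I^A i × I^A I^B → offspring phenotypes: 1/2 A, 1/4 B, 1/4 AB.
Rh cross -/- × -/- → 1 Rh-.
Independent loci: P(type A, Rh-negative) = 1/2 × 1 = 1/2.

1/2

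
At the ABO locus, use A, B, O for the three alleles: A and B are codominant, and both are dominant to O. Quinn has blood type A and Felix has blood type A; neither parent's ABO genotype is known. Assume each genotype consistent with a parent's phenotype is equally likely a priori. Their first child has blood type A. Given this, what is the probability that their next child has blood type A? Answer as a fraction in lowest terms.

19/20

Possible genotypes: Quinn ∈ {AA, AO}; Felix ∈ {AA, AO}.
Weight each parental genotype pair by prior × P(type-A child):
  AA × AA: posterior weight 4/15; P(next child type A) = 1.
  AA × AO: posterior weight 4/15; P(next child type A) = 1.
  AO × AA: posterior weight 4/15; P(next child type A) = 1.
  AO × AO: posterior weight 1/5; P(next child type A) = 3/4.
Weighted sum = 19/20.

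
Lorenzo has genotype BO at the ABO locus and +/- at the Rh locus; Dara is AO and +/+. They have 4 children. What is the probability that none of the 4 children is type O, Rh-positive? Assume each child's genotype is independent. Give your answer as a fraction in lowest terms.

ABO cross BO × AO → 1/4 O, 1/4 A, 1/4 B, 1/4 AB.
Rh cross +/- × +/+ → 1 Rh+; so P(type O, Rh-positive) = 1/4 × 1 = 1/4 per child.
P(not type O, Rh-positive) = 3/4 for one child; (3/4)^4 = 81/256.

81/256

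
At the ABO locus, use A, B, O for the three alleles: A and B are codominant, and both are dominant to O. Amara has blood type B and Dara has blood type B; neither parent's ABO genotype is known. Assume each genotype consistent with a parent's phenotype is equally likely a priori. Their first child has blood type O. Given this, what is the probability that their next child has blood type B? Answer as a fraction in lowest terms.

Possible genotypes: Amara ∈ {BB, BO}; Dara ∈ {BB, BO}.
Weight each parental genotype pair by prior × P(type-O child):
  BO × BO: posterior weight 1; P(next child type B) = 3/4.
Weighted sum = 3/4.

3/4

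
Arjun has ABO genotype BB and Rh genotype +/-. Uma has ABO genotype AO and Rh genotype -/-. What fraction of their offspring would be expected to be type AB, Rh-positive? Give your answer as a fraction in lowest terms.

1/4

ABO cross BB × AO → offspring phenotypes: 1/2 B, 1/2 AB.
Rh cross +/- × -/- → 1/2 Rh+, 1/2 Rh-.
Independent loci: P(type AB, Rh-positive) = 1/2 × 1/2 = 1/4.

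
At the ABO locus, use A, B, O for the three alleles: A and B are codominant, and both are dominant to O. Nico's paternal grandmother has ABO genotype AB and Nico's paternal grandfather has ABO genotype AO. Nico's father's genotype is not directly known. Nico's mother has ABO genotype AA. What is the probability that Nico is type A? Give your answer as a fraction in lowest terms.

3/4

Nico's father's ABO genotype from AB × AO: 1/4 AA, 1/4 AB, 1/4 AO, 1/4 BO.
Crossing each possibility with the mother AA and summing P(type A): 1/4·1 + 1/4·1/2 + 1/4·1 + 1/4·1/2 = 3/4.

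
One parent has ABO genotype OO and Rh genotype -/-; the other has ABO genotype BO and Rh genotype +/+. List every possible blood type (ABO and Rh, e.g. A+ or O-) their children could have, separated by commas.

Gametes from OO × BO give offspring ABO genotypes BO, OO, i.e. phenotypes O, B.
Rh cross -/- × +/+ → phenotypes Rh+.
Combining independently: O+, B+.

O+, B+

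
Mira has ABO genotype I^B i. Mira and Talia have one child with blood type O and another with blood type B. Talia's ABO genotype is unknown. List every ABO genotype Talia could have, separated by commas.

For each candidate genotype of Talia, check whether crossing it with I^B i can produce every observed child phenotype.
  I^A I^A → possible child types {A, AB} ✗
  I^A I^B → possible child types {A, B, AB} ✗
  I^A i → possible child types {O, A, B, AB} ✓
  I^B I^B → possible child types {B} ✗
  I^B i → possible child types {O, B} ✓
  i i → possible child types {O, B} ✓

I^A i, I^B i, i i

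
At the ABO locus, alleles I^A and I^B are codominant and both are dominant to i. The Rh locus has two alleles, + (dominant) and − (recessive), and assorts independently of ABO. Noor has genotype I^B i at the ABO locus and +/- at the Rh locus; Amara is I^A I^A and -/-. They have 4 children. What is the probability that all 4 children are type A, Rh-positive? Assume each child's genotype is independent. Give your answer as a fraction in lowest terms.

ABO cross I^B i × I^A I^A → 1/2 A, 1/2 AB.
Rh cross +/- × -/- → 1/2 Rh+, 1/2 Rh-; so P(type A, Rh-positive) = 1/2 × 1/2 = 1/4 per child.
All 4 independent: (1/4)^4 = 1/256.

1/256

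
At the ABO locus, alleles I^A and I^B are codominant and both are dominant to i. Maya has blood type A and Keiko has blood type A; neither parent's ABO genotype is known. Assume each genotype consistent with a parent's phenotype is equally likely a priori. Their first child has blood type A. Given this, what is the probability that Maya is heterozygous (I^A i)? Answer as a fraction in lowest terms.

Possible genotypes: Maya ∈ {I^A I^A, I^A i}; Keiko ∈ {I^A I^A, I^A i}.
Weight each parental genotype pair by prior × P(type-A child):
  I^A I^A × I^A I^A: posterior weight 4/15.
  I^A I^A × I^A i: posterior weight 4/15.
  I^A i × I^A I^A: posterior weight 4/15.
  I^A i × I^A i: posterior weight 1/5.
Sum the posterior weight over pairs where Maya is I^A i: 7/15.

7/15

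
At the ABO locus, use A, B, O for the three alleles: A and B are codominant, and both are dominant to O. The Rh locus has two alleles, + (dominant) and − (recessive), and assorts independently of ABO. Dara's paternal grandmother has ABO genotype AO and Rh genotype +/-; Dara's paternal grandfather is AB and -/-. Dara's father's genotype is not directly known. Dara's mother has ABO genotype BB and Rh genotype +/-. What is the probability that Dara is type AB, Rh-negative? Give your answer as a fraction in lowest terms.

Dara's father's ABO genotype from AO × AB: 1/4 AA, 1/4 AB, 1/4 AO, 1/4 BO.
Crossing each possibility with the mother BB and summing P(type AB): 1/4·1 + 1/4·1/2 + 1/4·1/2 + 1/4·0 = 1/2.
Similarly for Rh via the father's Rh distribution: P(Rh-) = 3/8.
Independent loci: 1/2 × 3/8 = 3/16.

3/16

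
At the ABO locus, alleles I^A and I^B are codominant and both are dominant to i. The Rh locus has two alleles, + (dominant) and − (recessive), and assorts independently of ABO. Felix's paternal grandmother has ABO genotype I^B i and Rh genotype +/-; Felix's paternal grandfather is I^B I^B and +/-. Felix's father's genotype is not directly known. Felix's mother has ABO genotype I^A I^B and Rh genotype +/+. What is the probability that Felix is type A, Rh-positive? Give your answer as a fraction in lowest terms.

Felix's father's ABO genotype from I^B i × I^B I^B: 1/2 I^B I^B, 1/2 I^B i.
Crossing each possibility with the mother I^A I^B and summing P(type A): 1/2·0 + 1/2·1/4 = 1/8.
Similarly for Rh via the father's Rh distribution: P(Rh+) = 1.
Independent loci: 1/8 × 1 = 1/8.

1/8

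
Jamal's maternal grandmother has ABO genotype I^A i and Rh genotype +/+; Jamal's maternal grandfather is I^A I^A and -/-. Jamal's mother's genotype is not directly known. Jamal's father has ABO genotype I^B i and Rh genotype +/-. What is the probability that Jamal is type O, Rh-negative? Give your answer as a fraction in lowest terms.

1/32

Jamal's mother's ABO genotype from I^A i × I^A I^A: 1/2 I^A I^A, 1/2 I^A i.
Crossing each possibility with the father I^B i and summing P(type O): 1/2·0 + 1/2·1/4 = 1/8.
Similarly for Rh via the mother's Rh distribution: P(Rh-) = 1/4.
Independent loci: 1/8 × 1/4 = 1/32.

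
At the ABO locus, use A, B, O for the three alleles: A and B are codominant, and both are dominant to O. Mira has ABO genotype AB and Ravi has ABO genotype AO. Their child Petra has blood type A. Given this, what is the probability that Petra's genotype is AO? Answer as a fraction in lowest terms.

Cross AB × AO → 1/4 AA, 1/4 AB, 1/4 AO, 1/4 BO.
Type-A genotypes among offspring: AA (1/4), AO (1/4); total 1/2.
P(AO | type A) = (1/4) / (1/2) = 1/2.

1/2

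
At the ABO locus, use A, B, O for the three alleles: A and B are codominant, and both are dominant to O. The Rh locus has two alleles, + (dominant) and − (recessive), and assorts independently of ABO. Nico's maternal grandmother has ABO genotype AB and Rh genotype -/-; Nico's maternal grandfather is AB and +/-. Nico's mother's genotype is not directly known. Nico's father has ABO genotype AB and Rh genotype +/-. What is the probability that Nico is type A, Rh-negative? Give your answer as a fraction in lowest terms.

Nico's mother's ABO genotype from AB × AB: 1/4 AA, 1/2 AB, 1/4 BB.
Crossing each possibility with the father AB and summing P(type A): 1/4·1/2 + 1/2·1/4 + 1/4·0 = 1/4.
Similarly for Rh via the mother's Rh distribution: P(Rh-) = 3/8.
Independent loci: 1/4 × 3/8 = 3/32.

3/32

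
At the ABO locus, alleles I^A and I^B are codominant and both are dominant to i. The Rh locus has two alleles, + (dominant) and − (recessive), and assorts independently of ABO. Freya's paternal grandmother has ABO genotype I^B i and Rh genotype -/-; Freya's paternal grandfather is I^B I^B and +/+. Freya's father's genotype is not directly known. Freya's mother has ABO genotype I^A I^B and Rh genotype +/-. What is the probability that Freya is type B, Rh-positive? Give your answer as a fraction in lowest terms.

Freya's father's ABO genotype from I^B i × I^B I^B: 1/2 I^B I^B, 1/2 I^B i.
Crossing each possibility with the mother I^A I^B and summing P(type B): 1/2·1/2 + 1/2·1/2 = 1/2.
Similarly for Rh via the father's Rh distribution: P(Rh+) = 3/4.
Independent loci: 1/2 × 3/4 = 3/8.

3/8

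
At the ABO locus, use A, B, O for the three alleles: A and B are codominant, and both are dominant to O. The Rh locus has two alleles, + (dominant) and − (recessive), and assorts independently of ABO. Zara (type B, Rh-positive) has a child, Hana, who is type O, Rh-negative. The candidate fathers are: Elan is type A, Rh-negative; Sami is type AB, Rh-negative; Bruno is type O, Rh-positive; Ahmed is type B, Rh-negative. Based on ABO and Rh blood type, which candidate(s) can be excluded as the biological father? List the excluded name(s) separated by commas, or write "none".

A candidate is excluded only if no genotype consistent with his phenotype could produce a type O, Rh-negative child with a type B, Rh-positive mother.
Sami (type AB, Rh-): no genotype consistent with that phenotype can produce a type-O Rh- child with a type-B mother.

Sami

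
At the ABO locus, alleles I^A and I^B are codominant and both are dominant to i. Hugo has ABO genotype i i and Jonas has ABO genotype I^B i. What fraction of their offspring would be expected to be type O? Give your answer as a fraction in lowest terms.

ABO cross i i × I^B i → offspring phenotypes: 1/2 O, 1/2 B.
So P(type O) = 1/2.

1/2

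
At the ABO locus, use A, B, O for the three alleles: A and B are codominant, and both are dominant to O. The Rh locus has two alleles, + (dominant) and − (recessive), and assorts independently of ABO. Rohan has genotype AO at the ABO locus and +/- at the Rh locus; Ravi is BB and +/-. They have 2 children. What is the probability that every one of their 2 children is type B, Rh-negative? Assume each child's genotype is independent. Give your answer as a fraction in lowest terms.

1/64

ABO cross AO × BB → 1/2 B, 1/2 AB.
Rh cross +/- × +/- → 3/4 Rh+, 1/4 Rh-; so P(type B, Rh-negative) = 1/2 × 1/4 = 1/8 per child.
All 2 independent: (1/8)^2 = 1/64.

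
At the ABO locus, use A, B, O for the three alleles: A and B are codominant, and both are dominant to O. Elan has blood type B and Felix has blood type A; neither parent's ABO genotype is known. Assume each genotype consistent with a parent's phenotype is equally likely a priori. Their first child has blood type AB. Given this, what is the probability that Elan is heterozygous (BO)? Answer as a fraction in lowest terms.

Possible genotypes: Elan ∈ {BB, BO}; Felix ∈ {AA, AO}.
Weight each parental genotype pair by prior × P(type-AB child):
  BB × AA: posterior weight 4/9.
  BB × AO: posterior weight 2/9.
  BO × AA: posterior weight 2/9.
  BO × AO: posterior weight 1/9.
Sum the posterior weight over pairs where Elan is BO: 1/3.

1/3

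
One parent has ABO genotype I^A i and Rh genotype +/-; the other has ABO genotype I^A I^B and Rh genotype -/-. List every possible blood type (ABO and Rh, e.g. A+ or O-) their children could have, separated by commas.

A+, A-, B+, B-, AB+, AB-

Gametes from I^A i × I^A I^B give offspring ABO genotypes I^A I^A, I^A I^B, I^A i, I^B i, i.e. phenotypes A, B, AB.
Rh cross +/- × -/- → phenotypes Rh+, Rh-.
Combining independently: A+, A-, B+, B-, AB+, AB-.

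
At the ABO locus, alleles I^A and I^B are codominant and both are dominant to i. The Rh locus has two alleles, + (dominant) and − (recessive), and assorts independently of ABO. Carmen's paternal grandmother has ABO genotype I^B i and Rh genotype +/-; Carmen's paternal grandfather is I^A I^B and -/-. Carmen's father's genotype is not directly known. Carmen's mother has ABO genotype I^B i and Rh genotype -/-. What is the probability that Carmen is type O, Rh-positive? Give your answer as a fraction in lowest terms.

Carmen's father's ABO genotype from I^B i × I^A I^B: 1/4 I^A I^B, 1/4 I^A i, 1/4 I^B I^B, 1/4 I^B i.
Crossing each possibility with the mother I^B i and summing P(type O): 1/4·0 + 1/4·1/4 + 1/4·0 + 1/4·1/4 = 1/8.
Similarly for Rh via the father's Rh distribution: P(Rh+) = 1/4.
Independent loci: 1/8 × 1/4 = 1/32.

1/32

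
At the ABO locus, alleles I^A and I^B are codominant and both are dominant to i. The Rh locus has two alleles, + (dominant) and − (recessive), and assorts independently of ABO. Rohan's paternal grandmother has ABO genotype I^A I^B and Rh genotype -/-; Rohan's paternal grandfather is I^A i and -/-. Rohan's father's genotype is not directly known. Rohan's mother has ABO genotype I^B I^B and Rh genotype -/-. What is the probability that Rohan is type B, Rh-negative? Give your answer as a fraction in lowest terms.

Rohan's father's ABO genotype from I^A I^B × I^A i: 1/4 I^A I^A, 1/4 I^A I^B, 1/4 I^A i, 1/4 I^B i.
Crossing each possibility with the mother I^B I^B and summing P(type B): 1/4·0 + 1/4·1/2 + 1/4·1/2 + 1/4·1 = 1/2.
Similarly for Rh via the father's Rh distribution: P(Rh-) = 1.
Independent loci: 1/2 × 1 = 1/2.

1/2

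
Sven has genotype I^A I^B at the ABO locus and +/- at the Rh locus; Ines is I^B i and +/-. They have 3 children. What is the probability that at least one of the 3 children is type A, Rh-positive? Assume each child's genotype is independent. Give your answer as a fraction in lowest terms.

1899/4096

ABO cross I^A I^B × I^B i → 1/4 A, 1/2 B, 1/4 AB.
Rh cross +/- × +/- → 3/4 Rh+, 1/4 Rh-; so P(type A, Rh-positive) = 1/4 × 3/4 = 3/16 per child.
P(none) = (13/16)^3 = 2197/4096; P(at least one) = 1 − 2197/4096 = 1899/4096.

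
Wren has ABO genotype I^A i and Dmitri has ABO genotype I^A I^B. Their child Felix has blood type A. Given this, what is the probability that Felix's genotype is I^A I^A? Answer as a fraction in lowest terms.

1/2

Cross I^A i × I^A I^B → 1/4 I^A I^A, 1/4 I^A I^B, 1/4 I^A i, 1/4 I^B i.
Type-A genotypes among offspring: I^A I^A (1/4), I^A i (1/4); total 1/2.
P(I^A I^A | type A) = (1/4) / (1/2) = 1/2.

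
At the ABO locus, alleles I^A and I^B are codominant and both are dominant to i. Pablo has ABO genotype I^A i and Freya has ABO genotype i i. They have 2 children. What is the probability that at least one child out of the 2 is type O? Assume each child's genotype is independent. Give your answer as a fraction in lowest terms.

ABO cross I^A i × i i → 1/2 O, 1/2 A.
So P(type O) = 1/2 per child.
P(none) = (1/2)^2 = 1/4; P(at least one) = 1 − 1/4 = 3/4.

3/4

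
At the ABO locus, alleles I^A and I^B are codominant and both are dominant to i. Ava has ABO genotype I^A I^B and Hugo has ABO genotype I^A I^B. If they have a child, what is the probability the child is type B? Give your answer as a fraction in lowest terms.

ABO cross I^A I^B × I^A I^B → offspring phenotypes: 1/4 A, 1/4 B, 1/2 AB.
So P(type B) = 1/4.

1/4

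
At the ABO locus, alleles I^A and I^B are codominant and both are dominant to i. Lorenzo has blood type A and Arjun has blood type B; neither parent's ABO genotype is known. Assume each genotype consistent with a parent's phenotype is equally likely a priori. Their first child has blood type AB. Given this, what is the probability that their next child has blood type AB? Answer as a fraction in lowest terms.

25/36

Possible genotypes: Lorenzo ∈ {I^A I^A, I^A i}; Arjun ∈ {I^B I^B, I^B i}.
Weight each parental genotype pair by prior × P(type-AB child):
  I^A I^A × I^B I^B: posterior weight 4/9; P(next child type AB) = 1.
  I^A I^A × I^B i: posterior weight 2/9; P(next child type AB) = 1/2.
  I^A i × I^B I^B: posterior weight 2/9; P(next child type AB) = 1/2.
  I^A i × I^B i: posterior weight 1/9; P(next child type AB) = 1/4.
Weighted sum = 25/36.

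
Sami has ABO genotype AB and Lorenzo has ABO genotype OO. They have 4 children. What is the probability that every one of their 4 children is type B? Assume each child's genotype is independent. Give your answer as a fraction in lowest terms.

1/16

ABO cross AB × OO → 1/2 A, 1/2 B.
So P(type B) = 1/2 per child.
All 4 independent: (1/2)^4 = 1/16.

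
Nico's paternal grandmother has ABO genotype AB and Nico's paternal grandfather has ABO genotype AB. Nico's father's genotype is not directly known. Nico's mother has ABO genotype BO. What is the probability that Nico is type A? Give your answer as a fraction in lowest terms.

Nico's father's ABO genotype from AB × AB: 1/4 AA, 1/2 AB, 1/4 BB.
Crossing each possibility with the mother BO and summing P(type A): 1/4·1/2 + 1/2·1/4 + 1/4·0 = 1/4.

1/4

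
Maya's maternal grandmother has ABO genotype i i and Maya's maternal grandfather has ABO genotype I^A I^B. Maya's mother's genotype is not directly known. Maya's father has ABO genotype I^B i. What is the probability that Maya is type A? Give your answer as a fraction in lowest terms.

Maya's mother's ABO genotype from i i × I^A I^B: 1/2 I^A i, 1/2 I^B i.
Crossing each possibility with the father I^B i and summing P(type A): 1/2·1/4 + 1/2·0 = 1/8.

1/8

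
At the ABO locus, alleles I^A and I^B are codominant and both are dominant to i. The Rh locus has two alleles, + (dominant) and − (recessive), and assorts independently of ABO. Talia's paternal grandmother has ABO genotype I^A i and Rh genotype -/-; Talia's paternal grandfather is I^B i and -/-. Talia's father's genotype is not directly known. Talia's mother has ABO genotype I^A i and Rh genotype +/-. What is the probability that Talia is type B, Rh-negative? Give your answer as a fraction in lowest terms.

Talia's father's ABO genotype from I^A i × I^B i: 1/4 I^A I^B, 1/4 I^A i, 1/4 I^B i, 1/4 i i.
Crossing each possibility with the mother I^A i and summing P(type B): 1/4·1/4 + 1/4·0 + 1/4·1/4 + 1/4·0 = 1/8.
Similarly for Rh via the father's Rh distribution: P(Rh-) = 1/2.
Independent loci: 1/8 × 1/2 = 1/16.

1/16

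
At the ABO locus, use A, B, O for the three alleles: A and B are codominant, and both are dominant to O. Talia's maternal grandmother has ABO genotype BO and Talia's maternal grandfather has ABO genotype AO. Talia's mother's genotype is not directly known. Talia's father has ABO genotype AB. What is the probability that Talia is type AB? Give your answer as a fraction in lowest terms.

Talia's mother's ABO genotype from BO × AO: 1/4 AB, 1/4 AO, 1/4 BO, 1/4 OO.
Crossing each possibility with the father AB and summing P(type AB): 1/4·1/2 + 1/4·1/4 + 1/4·1/4 + 1/4·0 = 1/4.

1/4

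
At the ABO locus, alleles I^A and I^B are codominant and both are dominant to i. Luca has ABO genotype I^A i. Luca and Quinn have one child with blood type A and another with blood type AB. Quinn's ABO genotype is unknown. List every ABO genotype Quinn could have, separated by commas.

For each candidate genotype of Quinn, check whether crossing it with I^A i can produce every observed child phenotype.
  I^A I^A → possible child types {A} ✗
  I^A I^B → possible child types {A, B, AB} ✓
  I^A i → possible child types {O, A} ✗
  I^B I^B → possible child types {B, AB} ✗
  I^B i → possible child types {O, A, B, AB} ✓
  i i → possible child types {O, A} ✗

I^A I^B, I^B i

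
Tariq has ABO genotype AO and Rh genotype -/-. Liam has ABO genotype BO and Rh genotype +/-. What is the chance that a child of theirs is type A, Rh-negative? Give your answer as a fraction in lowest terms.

ABO cross AO × BO → offspring phenotypes: 1/4 O, 1/4 A, 1/4 B, 1/4 AB.
Rh cross -/- × +/- → 1/2 Rh+, 1/2 Rh-.
Independent loci: P(type A, Rh-negative) = 1/4 × 1/2 = 1/8.

1/8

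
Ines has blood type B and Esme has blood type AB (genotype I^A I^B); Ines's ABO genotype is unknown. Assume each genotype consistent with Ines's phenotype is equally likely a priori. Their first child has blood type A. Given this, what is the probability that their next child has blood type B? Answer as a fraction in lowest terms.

Possible genotypes: Ines ∈ {I^B I^B, I^B i}; Esme ∈ {I^A I^B}.
Weight each parental genotype pair by prior × P(type-A child):
  I^B i × I^A I^B: posterior weight 1; P(next child type B) = 1/2.
Weighted sum = 1/2.

1/2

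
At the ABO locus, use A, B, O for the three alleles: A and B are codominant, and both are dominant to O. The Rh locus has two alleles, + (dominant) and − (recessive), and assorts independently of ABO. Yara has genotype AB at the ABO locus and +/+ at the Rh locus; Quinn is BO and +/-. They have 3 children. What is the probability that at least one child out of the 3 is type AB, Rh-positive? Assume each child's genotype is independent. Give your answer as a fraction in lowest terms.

ABO cross AB × BO → 1/4 A, 1/2 B, 1/4 AB.
Rh cross +/+ × +/- → 1 Rh+; so P(type AB, Rh-positive) = 1/4 × 1 = 1/4 per child.
P(none) = (3/4)^3 = 27/64; P(at least one) = 1 − 27/64 = 37/64.

37/64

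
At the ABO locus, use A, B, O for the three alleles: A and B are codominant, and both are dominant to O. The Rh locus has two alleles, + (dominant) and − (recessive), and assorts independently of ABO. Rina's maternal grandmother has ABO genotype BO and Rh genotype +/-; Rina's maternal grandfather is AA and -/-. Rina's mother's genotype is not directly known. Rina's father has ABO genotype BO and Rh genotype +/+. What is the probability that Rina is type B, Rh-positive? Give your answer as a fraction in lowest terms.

Rina's mother's ABO genotype from BO × AA: 1/2 AB, 1/2 AO.
Crossing each possibility with the father BO and summing P(type B): 1/2·1/2 + 1/2·1/4 = 3/8.
Similarly for Rh via the mother's Rh distribution: P(Rh+) = 1.
Independent loci: 3/8 × 1 = 3/8.

3/8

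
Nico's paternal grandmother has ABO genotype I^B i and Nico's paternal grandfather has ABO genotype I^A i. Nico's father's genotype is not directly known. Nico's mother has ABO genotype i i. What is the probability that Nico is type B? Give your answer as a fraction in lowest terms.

1/4

Nico's father's ABO genotype from I^B i × I^A i: 1/4 I^A I^B, 1/4 I^A i, 1/4 I^B i, 1/4 i i.
Crossing each possibility with the mother i i and summing P(type B): 1/4·1/2 + 1/4·0 + 1/4·1/2 + 1/4·0 = 1/4.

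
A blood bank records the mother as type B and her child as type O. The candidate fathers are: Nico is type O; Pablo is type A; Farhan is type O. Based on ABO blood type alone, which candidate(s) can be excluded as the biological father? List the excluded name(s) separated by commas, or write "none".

none

A candidate is excluded only if no genotype consistent with his phenotype could produce a type O child with a type B mother.
Every candidate has at least one consistent genotype combination, so none can be excluded.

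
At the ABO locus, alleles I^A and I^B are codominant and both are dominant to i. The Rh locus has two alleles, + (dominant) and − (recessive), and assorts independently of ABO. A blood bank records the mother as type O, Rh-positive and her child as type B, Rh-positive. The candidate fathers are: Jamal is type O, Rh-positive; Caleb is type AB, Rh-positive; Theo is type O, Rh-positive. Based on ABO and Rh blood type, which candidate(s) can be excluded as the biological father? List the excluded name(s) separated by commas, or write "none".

A candidate is excluded only if no genotype consistent with his phenotype could produce a type B, Rh-positive child with a type O, Rh-positive mother.
Jamal (type O, Rh+): no genotype consistent with that phenotype can produce a type-B Rh+ child with a type-O mother.
Theo (type O, Rh+): no genotype consistent with that phenotype can produce a type-B Rh+ child with a type-O mother.

Jamal, Theo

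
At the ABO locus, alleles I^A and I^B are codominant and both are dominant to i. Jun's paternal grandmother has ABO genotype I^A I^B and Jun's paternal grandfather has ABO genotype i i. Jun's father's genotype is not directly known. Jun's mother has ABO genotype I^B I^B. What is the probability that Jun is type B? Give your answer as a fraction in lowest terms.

3/4

Jun's father's ABO genotype from I^A I^B × i i: 1/2 I^A i, 1/2 I^B i.
Crossing each possibility with the mother I^B I^B and summing P(type B): 1/2·1/2 + 1/2·1 = 3/4.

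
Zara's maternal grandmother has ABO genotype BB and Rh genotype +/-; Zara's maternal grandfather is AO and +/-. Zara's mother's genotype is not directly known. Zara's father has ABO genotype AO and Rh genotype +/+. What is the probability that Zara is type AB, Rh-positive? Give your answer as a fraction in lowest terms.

1/4

Zara's mother's ABO genotype from BB × AO: 1/2 AB, 1/2 BO.
Crossing each possibility with the father AO and summing P(type AB): 1/2·1/4 + 1/2·1/4 = 1/4.
Similarly for Rh via the mother's Rh distribution: P(Rh+) = 1.
Independent loci: 1/4 × 1 = 1/4.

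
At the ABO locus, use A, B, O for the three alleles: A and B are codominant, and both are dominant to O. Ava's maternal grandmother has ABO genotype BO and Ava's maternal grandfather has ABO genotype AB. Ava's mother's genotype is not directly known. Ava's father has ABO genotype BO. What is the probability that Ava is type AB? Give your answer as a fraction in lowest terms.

1/8

Ava's mother's ABO genotype from BO × AB: 1/4 AB, 1/4 AO, 1/4 BB, 1/4 BO.
Crossing each possibility with the father BO and summing P(type AB): 1/4·1/4 + 1/4·1/4 + 1/4·0 + 1/4·0 = 1/8.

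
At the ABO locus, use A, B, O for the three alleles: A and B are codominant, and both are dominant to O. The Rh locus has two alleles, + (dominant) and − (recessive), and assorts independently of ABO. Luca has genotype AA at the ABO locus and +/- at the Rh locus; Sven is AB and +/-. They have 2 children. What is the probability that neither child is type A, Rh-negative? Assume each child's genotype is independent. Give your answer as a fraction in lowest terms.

ABO cross AA × AB → 1/2 A, 1/2 AB.
Rh cross +/- × +/- → 3/4 Rh+, 1/4 Rh-; so P(type A, Rh-negative) = 1/2 × 1/4 = 1/8 per child.
P(not type A, Rh-negative) = 7/8 for one child; (7/8)^2 = 49/64.

49/64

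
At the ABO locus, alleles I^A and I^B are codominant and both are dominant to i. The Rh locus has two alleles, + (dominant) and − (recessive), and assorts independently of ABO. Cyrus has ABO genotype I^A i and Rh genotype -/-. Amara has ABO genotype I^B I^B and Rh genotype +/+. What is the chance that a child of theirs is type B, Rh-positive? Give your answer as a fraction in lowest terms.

1/2

ABO cross I^A i × I^B I^B → offspring phenotypes: 1/2 B, 1/2 AB.
Rh cross -/- × +/+ → 1 Rh+.
Independent loci: P(type B, Rh-positive) = 1/2 × 1 = 1/2.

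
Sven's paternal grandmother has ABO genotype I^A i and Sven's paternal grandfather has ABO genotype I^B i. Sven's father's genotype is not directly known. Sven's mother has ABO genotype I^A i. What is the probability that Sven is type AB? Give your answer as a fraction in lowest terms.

1/8

Sven's father's ABO genotype from I^A i × I^B i: 1/4 I^A I^B, 1/4 I^A i, 1/4 I^B i, 1/4 i i.
Crossing each possibility with the mother I^A i and summing P(type AB): 1/4·1/4 + 1/4·0 + 1/4·1/4 + 1/4·0 = 1/8.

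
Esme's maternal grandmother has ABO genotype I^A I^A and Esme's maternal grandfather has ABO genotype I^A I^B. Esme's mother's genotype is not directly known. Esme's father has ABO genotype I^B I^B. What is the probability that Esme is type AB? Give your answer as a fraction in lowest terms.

3/4

Esme's mother's ABO genotype from I^A I^A × I^A I^B: 1/2 I^A I^A, 1/2 I^A I^B.
Crossing each possibility with the father I^B I^B and summing P(type AB): 1/2·1 + 1/2·1/2 = 3/4.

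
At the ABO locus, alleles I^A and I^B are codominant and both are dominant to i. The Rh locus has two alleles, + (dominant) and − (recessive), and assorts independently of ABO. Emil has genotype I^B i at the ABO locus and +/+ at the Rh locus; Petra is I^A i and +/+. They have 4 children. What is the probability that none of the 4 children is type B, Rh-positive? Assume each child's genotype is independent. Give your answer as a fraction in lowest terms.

ABO cross I^B i × I^A i → 1/4 O, 1/4 A, 1/4 B, 1/4 AB.
Rh cross +/+ × +/+ → 1 Rh+; so P(type B, Rh-positive) = 1/4 × 1 = 1/4 per child.
P(not type B, Rh-positive) = 3/4 for one child; (3/4)^4 = 81/256.

81/256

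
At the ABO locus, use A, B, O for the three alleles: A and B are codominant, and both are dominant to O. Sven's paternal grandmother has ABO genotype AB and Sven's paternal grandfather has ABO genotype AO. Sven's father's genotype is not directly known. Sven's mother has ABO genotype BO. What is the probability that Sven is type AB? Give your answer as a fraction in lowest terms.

Sven's father's ABO genotype from AB × AO: 1/4 AA, 1/4 AB, 1/4 AO, 1/4 BO.
Crossing each possibility with the mother BO and summing P(type AB): 1/4·1/2 + 1/4·1/4 + 1/4·1/4 + 1/4·0 = 1/4.

1/4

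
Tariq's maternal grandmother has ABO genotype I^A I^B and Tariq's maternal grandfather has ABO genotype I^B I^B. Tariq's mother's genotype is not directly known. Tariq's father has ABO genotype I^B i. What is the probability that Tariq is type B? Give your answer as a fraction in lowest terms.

3/4

Tariq's mother's ABO genotype from I^A I^B × I^B I^B: 1/2 I^A I^B, 1/2 I^B I^B.
Crossing each possibility with the father I^B i and summing P(type B): 1/2·1/2 + 1/2·1 = 3/4.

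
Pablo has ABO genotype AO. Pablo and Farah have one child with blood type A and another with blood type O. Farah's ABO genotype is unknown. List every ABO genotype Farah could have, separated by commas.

AO, BO, OO

For each candidate genotype of Farah, check whether crossing it with AO can produce every observed child phenotype.
  AA → possible child types {A} ✗
  AB → possible child types {A, B, AB} ✗
  AO → possible child types {O, A} ✓
  BB → possible child types {B, AB} ✗
  BO → possible child types {O, A, B, AB} ✓
  OO → possible child types {O, A} ✓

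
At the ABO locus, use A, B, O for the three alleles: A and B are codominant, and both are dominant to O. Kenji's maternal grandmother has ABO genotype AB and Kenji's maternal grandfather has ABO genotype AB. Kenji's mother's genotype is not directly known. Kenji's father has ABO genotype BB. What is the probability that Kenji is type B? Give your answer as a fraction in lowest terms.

1/2

Kenji's mother's ABO genotype from AB × AB: 1/4 AA, 1/2 AB, 1/4 BB.
Crossing each possibility with the father BB and summing P(type B): 1/4·0 + 1/2·1/2 + 1/4·1 = 1/2.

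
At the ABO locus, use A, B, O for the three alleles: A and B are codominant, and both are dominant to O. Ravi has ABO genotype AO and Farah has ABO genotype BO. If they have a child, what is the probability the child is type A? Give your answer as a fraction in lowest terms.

ABO cross AO × BO → offspring phenotypes: 1/4 O, 1/4 A, 1/4 B, 1/4 AB.
So P(type A) = 1/4.

1/4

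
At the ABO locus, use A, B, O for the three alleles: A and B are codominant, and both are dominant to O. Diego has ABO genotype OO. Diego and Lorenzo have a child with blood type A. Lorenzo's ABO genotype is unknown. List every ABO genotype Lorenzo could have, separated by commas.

For each candidate genotype of Lorenzo, check whether crossing it with OO can produce every observed child phenotype.
  AA → possible child types {A} ✓
  AB → possible child types {A, B} ✓
  AO → possible child types {O, A} ✓
  BB → possible child types {B} ✗
  BO → possible child types {O, B} ✗
  OO → possible child types {O} ✗

AA, AB, AO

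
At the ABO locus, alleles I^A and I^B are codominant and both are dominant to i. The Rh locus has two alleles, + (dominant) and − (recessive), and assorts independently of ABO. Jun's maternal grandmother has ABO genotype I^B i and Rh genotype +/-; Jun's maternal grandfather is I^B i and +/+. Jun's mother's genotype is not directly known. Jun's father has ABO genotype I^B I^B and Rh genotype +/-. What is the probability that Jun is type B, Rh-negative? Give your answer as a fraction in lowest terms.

Jun's mother's ABO genotype from I^B i × I^B i: 1/4 I^B I^B, 1/2 I^B i, 1/4 i i.
Crossing each possibility with the father I^B I^B and summing P(type B): 1/4·1 + 1/2·1 + 1/4·1 = 1.
Similarly for Rh via the mother's Rh distribution: P(Rh-) = 1/8.
Independent loci: 1 × 1/8 = 1/8.

1/8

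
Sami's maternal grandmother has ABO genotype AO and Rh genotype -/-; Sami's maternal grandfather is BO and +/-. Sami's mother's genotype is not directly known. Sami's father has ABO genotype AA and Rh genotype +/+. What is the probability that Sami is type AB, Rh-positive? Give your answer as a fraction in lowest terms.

1/4

Sami's mother's ABO genotype from AO × BO: 1/4 AB, 1/4 AO, 1/4 BO, 1/4 OO.
Crossing each possibility with the father AA and summing P(type AB): 1/4·1/2 + 1/4·0 + 1/4·1/2 + 1/4·0 = 1/4.
Similarly for Rh via the mother's Rh distribution: P(Rh+) = 1.
Independent loci: 1/4 × 1 = 1/4.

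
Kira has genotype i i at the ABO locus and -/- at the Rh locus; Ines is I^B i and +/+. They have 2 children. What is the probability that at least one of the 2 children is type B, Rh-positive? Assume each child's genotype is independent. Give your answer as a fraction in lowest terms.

ABO cross i i × I^B i → 1/2 O, 1/2 B.
Rh cross -/- × +/+ → 1 Rh+; so P(type B, Rh-positive) = 1/2 × 1 = 1/2 per child.
P(none) = (1/2)^2 = 1/4; P(at least one) = 1 − 1/4 = 3/4.

3/4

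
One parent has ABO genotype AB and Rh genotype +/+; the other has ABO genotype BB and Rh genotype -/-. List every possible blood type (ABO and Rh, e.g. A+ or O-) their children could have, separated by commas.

B+, AB+

Gametes from AB × BB give offspring ABO genotypes AB, BB, i.e. phenotypes B, AB.
Rh cross +/+ × -/- → phenotypes Rh+.
Combining independently: B+, AB+.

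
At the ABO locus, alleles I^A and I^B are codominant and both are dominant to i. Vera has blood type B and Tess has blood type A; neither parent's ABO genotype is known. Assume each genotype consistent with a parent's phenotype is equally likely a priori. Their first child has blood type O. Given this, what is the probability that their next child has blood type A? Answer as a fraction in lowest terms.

Possible genotypes: Vera ∈ {I^B I^B, I^B i}; Tess ∈ {I^A I^A, I^A i}.
Weight each parental genotype pair by prior × P(type-O child):
  I^B i × I^A i: posterior weight 1; P(next child type A) = 1/4.
Weighted sum = 1/4.

1/4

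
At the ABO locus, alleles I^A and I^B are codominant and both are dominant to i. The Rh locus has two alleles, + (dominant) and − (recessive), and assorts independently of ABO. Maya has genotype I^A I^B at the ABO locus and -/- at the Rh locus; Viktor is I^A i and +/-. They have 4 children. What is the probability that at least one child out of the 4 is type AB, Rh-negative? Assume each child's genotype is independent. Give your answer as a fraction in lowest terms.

1695/4096

ABO cross I^A I^B × I^A i → 1/2 A, 1/4 B, 1/4 AB.
Rh cross -/- × +/- → 1/2 Rh+, 1/2 Rh-; so P(type AB, Rh-negative) = 1/4 × 1/2 = 1/8 per child.
P(none) = (7/8)^4 = 2401/4096; P(at least one) = 1 − 2401/4096 = 1695/4096.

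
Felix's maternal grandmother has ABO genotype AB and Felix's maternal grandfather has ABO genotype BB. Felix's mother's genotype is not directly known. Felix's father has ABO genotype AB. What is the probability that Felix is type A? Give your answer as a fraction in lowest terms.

1/8

Felix's mother's ABO genotype from AB × BB: 1/2 AB, 1/2 BB.
Crossing each possibility with the father AB and summing P(type A): 1/2·1/4 + 1/2·0 = 1/8.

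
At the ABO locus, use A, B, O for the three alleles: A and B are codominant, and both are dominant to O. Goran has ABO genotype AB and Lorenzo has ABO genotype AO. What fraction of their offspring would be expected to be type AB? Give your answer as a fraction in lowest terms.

1/4

ABO cross AB × AO → offspring phenotypes: 1/2 A, 1/4 B, 1/4 AB.
So P(type AB) = 1/4.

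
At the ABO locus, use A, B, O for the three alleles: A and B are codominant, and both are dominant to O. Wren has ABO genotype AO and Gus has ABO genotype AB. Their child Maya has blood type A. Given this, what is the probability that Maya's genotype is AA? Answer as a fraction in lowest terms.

1/2

Cross AO × AB → 1/4 AA, 1/4 AB, 1/4 AO, 1/4 BO.
Type-A genotypes among offspring: AA (1/4), AO (1/4); total 1/2.
P(AA | type A) = (1/4) / (1/2) = 1/2.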